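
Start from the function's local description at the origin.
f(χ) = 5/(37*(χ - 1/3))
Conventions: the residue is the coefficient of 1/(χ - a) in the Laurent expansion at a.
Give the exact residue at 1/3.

At the order-1 pole 1/3 set g(χ) = (χ - (1/3))*f(χ) = 5/37.
Simple pole: residue = g(a) at a = 1/3, which is 5/37.

The residue is 5/37.


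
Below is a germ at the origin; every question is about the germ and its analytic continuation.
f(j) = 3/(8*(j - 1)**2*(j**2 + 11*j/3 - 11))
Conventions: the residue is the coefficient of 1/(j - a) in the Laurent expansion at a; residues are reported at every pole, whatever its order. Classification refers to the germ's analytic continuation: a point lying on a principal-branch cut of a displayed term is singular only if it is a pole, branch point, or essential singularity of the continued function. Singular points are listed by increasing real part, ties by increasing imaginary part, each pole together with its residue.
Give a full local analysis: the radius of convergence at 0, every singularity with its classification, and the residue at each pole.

Radius of convergence at 0: 1.
At -11/6 - (1/6)*sqrt(517): a pole of order 1; residue 153/5776 - (3627/2986192)*sqrt(517).
At 1: a pole of order 2; residue -153/2888.
At -11/6 + (1/6)*sqrt(517): a pole of order 1; residue 153/5776 + (3627/2986192)*sqrt(517).

Denominator factor (j**2 + 11*j/3 - 11): discriminant 517/9, real irrational roots -11/6 + (1/6)*sqrt(517) and -11/6 - (1/6)*sqrt(517); poles of order 1, moduli -11/6 + (1/6)*sqrt(517) and 11/6 + (1/6)*sqrt(517).
Denominator factor (j - 1)^2: pole of order 2 at 1, modulus 1.
The radius of convergence is the smallest modulus among the singular points: 1.
The factor j**2 + 11*j/3 - 11 splits as (j - a)(j - a') with a = -11/6 - (1/6)*sqrt(517), a' = -11/6 + (1/6)*sqrt(517). At the order-1 pole a set g(j) = (j - a)*f(j) = [3/(8*(j - 1)**2)] / (j - a').
Simple pole: residue = g(a) at a = -11/6 - (1/6)*sqrt(517), which is 153/5776 - (3627/2986192)*sqrt(517).
At the order-2 pole 1 set g(j) = (j - (1))^2*f(j) = 3/(8*(j**2 + 11*j/3 - 11)).
Order-2 pole: residue = g'(a); g'(1) = -153/2888, so the residue is -153/2888.
The factor j**2 + 11*j/3 - 11 splits as (j - a)(j - a') with a = -11/6 + (1/6)*sqrt(517), a' = -11/6 - (1/6)*sqrt(517). At the order-1 pole a set g(j) = (j - a)*f(j) = [3/(8*(j - 1)**2)] / (j - a').
Simple pole: residue = g(a) at a = -11/6 + (1/6)*sqrt(517), which is 153/5776 + (3627/2986192)*sqrt(517).
List the singular points by increasing real part (a conjugate pair: the negative imaginary part first).


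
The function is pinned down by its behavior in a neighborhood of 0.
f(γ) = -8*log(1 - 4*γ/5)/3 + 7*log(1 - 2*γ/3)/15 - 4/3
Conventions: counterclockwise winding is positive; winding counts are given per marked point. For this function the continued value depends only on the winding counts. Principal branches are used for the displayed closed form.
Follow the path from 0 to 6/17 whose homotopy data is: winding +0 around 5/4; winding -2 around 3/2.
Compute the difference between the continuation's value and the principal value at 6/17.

The rational part is single-valued and drops out of the difference; each branch term changes only by its own monodromy.
(-8/3)*log(1 - γ/(5/4)): winding 0 around 5/4, so this term returns to its principal value, contribution 0.
(7/15)*log(1 - γ/(3/2)): each positive loop around 3/2 adds 2*pi*i to the log, so winding -2 contributes (7/15)*(-2)*2*pi*i = -(28/15)*pi*i.
Summing the contributions at γ = 6/17 gives -(28/15)*pi*i.

Continued minus principal equals -(28/15)*pi*i.


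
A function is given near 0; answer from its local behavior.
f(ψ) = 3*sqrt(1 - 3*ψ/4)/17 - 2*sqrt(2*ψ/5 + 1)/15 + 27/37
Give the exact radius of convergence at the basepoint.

The radius of convergence is 4/3.

Branch term (-2/15)*sqrt(1 - ψ/(-5/2)): its argument vanishes at ψ = -5/2, a square-root branch point, modulus 5/2.
Branch term (3/17)*sqrt(1 - ψ/(4/3)): its argument vanishes at ψ = 4/3, a square-root branch point, modulus 4/3.
The radius of convergence is the smallest modulus among the singular points: 4/3.


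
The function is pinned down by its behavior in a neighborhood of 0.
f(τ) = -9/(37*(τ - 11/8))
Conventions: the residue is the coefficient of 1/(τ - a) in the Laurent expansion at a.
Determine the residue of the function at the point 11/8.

At the order-1 pole 11/8 set g(τ) = (τ - (11/8))*f(τ) = -9/37.
Simple pole: residue = g(a) at a = 11/8, which is -9/37.

The residue is -9/37.


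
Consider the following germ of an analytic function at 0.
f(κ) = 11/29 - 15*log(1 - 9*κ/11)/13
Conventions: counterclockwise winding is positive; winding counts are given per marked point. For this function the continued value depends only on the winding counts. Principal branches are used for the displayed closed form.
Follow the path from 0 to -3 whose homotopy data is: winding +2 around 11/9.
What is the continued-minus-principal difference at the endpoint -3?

The rational part is single-valued and drops out of the difference; each branch term changes only by its own monodromy.
(-15/13)*log(1 - κ/(11/9)): each positive loop around 11/9 adds 2*pi*i to the log, so winding +2 contributes (-15/13)*(2)*2*pi*i = -(60/13)*pi*i.
Summing the contributions at κ = -3 gives -(60/13)*pi*i.

Continued minus principal equals -(60/13)*pi*i.


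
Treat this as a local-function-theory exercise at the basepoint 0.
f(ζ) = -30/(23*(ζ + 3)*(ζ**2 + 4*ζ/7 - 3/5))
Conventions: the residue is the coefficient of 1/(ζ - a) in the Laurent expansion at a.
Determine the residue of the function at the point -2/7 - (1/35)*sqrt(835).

The residue is 175/1794 + (3325/299598)*sqrt(835).

The factor ζ**2 + 4*ζ/7 - 3/5 splits as (ζ - a)(ζ - a') with a = -2/7 - (1/35)*sqrt(835), a' = -2/7 + (1/35)*sqrt(835). At the order-1 pole a set g(ζ) = (ζ - a)*f(ζ) = [-30/(23*(ζ + 3))] / (ζ - a').
Simple pole: residue = g(a) at a = -2/7 - (1/35)*sqrt(835), which is 175/1794 + (3325/299598)*sqrt(835).


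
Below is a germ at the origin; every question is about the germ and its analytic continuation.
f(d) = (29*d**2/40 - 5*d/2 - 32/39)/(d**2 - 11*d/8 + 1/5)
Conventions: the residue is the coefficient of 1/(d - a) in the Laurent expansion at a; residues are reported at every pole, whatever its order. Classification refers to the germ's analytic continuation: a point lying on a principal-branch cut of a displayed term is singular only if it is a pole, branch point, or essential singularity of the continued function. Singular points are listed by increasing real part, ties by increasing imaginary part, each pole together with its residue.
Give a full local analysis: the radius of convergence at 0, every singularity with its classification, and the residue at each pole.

Radius of convergence at 0: 11/16 - (1/80)*sqrt(1745).
At 11/16 - (1/80)*sqrt(1745): a pole of order 1; residue -481/640 + (1995713/43555200)*sqrt(1745).
At 11/16 + (1/80)*sqrt(1745): a pole of order 1; residue -481/640 - (1995713/43555200)*sqrt(1745).

Denominator factor (d**2 - 11*d/8 + 1/5): discriminant 349/320, real irrational roots 11/16 + (1/80)*sqrt(1745) and 11/16 - (1/80)*sqrt(1745); poles of order 1, moduli 11/16 + (1/80)*sqrt(1745) and 11/16 - (1/80)*sqrt(1745).
The radius of convergence is the smallest modulus among the singular points: 11/16 - (1/80)*sqrt(1745).
The factor d**2 - 11*d/8 + 1/5 splits as (d - a)(d - a') with a = 11/16 - (1/80)*sqrt(1745), a' = 11/16 + (1/80)*sqrt(1745). At the order-1 pole a set g(d) = (d - a)*f(d) = [29*d**2/40 - 5*d/2 - 32/39] / (d - a').
Simple pole: residue = g(a) at a = 11/16 - (1/80)*sqrt(1745), which is -481/640 + (1995713/43555200)*sqrt(1745).
The factor d**2 - 11*d/8 + 1/5 splits as (d - a)(d - a') with a = 11/16 + (1/80)*sqrt(1745), a' = 11/16 - (1/80)*sqrt(1745). At the order-1 pole a set g(d) = (d - a)*f(d) = [29*d**2/40 - 5*d/2 - 32/39] / (d - a').
Simple pole: residue = g(a) at a = 11/16 + (1/80)*sqrt(1745), which is -481/640 - (1995713/43555200)*sqrt(1745).
List the singular points by increasing real part (a conjugate pair: the negative imaginary part first).


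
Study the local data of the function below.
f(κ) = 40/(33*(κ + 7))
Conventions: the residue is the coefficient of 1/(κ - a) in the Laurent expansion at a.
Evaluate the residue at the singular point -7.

The residue is 40/33.

At the order-1 pole -7 set g(κ) = (κ - (-7))*f(κ) = 40/33.
Simple pole: residue = g(a) at a = -7, which is 40/33.


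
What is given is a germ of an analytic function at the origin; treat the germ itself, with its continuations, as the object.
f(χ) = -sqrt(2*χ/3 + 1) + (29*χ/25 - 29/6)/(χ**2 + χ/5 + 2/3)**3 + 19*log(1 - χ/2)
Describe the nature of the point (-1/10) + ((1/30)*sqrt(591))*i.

The point is a pole of order 3.

The denominator factor χ**2 + χ/5 + 2/3 vanishes at (-1/10) + ((1/30)*sqrt(591))*i and appears to the power 3; the numerator there equals (-1856/375) + ((29/750)*sqrt(591))*i, nonzero, and no other factor vanishes.
The branch terms are analytic at this point.
Hence a pole whose order is the multiplicity, 3.


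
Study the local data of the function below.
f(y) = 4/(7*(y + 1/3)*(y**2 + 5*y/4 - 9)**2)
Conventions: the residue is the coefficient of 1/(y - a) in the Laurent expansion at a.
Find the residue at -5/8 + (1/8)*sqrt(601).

The factor y**2 + 5*y/4 - 9 splits as (y - a)(y - a') with a = -5/8 + (1/8)*sqrt(601), a' = -5/8 - (1/8)*sqrt(601). At the order-2 pole a set g(y) = (y - a)^2*f(y) = [4/(7*(y + 1/3))] / (y - a')^2.
Order-2 pole: residue = g'(a); g'(-5/8 + (1/8)*sqrt(601)) = -2592/785575 - (776544/40535782225)*sqrt(601), so the residue is -2592/785575 - (776544/40535782225)*sqrt(601).

The residue is -2592/785575 - (776544/40535782225)*sqrt(601).


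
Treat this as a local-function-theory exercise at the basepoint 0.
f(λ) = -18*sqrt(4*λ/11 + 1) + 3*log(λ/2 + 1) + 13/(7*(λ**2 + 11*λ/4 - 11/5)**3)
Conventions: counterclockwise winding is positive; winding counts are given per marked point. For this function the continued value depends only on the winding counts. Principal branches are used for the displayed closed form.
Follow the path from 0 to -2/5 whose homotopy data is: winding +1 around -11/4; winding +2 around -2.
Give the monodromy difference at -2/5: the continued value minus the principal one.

The rational part is single-valued and drops out of the difference; each branch term changes only by its own monodromy.
(3)*log(1 - λ/(-2)): each positive loop around -2 adds 2*pi*i to the log, so winding +2 contributes (3)*(2)*2*pi*i = (12)*pi*i.
(-18)*sqrt(1 - λ/(-11/4)): winding +1 is odd, the square root flips sign, contributing -2*(-18)*sqrt(1 - (-2/5)/(-11/4)) = -2*(-18)*sqrt(47/55) = (36/55)*sqrt(2585).
Summing the contributions at λ = -2/5 gives ((36/55)*sqrt(2585)) + ((12)*pi)*i.

Continued minus principal equals ((36/55)*sqrt(2585)) + ((12)*pi)*i.


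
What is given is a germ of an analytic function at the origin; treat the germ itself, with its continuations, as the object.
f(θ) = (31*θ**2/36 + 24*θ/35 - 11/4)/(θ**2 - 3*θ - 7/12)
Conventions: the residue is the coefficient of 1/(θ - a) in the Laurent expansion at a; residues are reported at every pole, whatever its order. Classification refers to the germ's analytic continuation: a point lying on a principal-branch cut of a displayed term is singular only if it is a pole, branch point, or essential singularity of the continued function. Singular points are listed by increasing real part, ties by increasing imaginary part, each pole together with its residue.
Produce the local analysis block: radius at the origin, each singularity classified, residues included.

Radius of convergence at 0: -3/2 + (1/6)*sqrt(102).
At 3/2 - (1/6)*sqrt(102): a pole of order 1; residue 1373/840 - (40157/514080)*sqrt(102).
At 3/2 + (1/6)*sqrt(102): a pole of order 1; residue 1373/840 + (40157/514080)*sqrt(102).

Denominator factor (θ**2 - 3*θ - 7/12): discriminant 34/3, real irrational roots 3/2 + (1/6)*sqrt(102) and 3/2 - (1/6)*sqrt(102); poles of order 1, moduli 3/2 + (1/6)*sqrt(102) and -3/2 + (1/6)*sqrt(102).
The radius of convergence is the smallest modulus among the singular points: -3/2 + (1/6)*sqrt(102).
The factor θ**2 - 3*θ - 7/12 splits as (θ - a)(θ - a') with a = 3/2 - (1/6)*sqrt(102), a' = 3/2 + (1/6)*sqrt(102). At the order-1 pole a set g(θ) = (θ - a)*f(θ) = [31*θ**2/36 + 24*θ/35 - 11/4] / (θ - a').
Simple pole: residue = g(a) at a = 3/2 - (1/6)*sqrt(102), which is 1373/840 - (40157/514080)*sqrt(102).
The factor θ**2 - 3*θ - 7/12 splits as (θ - a)(θ - a') with a = 3/2 + (1/6)*sqrt(102), a' = 3/2 - (1/6)*sqrt(102). At the order-1 pole a set g(θ) = (θ - a)*f(θ) = [31*θ**2/36 + 24*θ/35 - 11/4] / (θ - a').
Simple pole: residue = g(a) at a = 3/2 + (1/6)*sqrt(102), which is 1373/840 + (40157/514080)*sqrt(102).
List the singular points by increasing real part (a conjugate pair: the negative imaginary part first).


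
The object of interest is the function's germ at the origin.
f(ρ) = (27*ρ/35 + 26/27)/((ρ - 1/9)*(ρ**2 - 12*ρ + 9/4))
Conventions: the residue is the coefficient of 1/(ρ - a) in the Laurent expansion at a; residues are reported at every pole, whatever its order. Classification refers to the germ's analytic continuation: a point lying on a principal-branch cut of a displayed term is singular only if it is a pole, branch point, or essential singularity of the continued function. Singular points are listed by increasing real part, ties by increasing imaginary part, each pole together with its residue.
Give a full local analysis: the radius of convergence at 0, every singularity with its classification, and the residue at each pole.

Radius of convergence at 0: 1/9.
At 1/9: a pole of order 1; residue 11892/10535.
At 6 - (3/2)*sqrt(15): a pole of order 1; residue -5946/10535 - (234473/1422225)*sqrt(15).
At 6 + (3/2)*sqrt(15): a pole of order 1; residue -5946/10535 + (234473/1422225)*sqrt(15).


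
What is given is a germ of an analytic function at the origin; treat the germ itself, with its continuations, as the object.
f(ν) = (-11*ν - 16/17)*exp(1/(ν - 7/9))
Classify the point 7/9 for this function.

The exponent 1/(ν - (7/9)) has a pole at 7/9, so exp(1/(ν - (7/9))) takes every nonzero value near it: an essential singularity (not a pole of any order).

The point is an essential singularity.


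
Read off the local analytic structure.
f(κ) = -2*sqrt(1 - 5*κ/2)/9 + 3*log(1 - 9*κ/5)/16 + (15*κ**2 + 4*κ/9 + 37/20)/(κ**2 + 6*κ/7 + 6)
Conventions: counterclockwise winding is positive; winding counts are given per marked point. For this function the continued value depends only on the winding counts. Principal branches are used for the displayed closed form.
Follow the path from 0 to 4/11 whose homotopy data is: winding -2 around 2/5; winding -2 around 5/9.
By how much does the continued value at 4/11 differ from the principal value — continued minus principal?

Continued minus principal equals -(3/4)*pi*i.

The rational part is single-valued and drops out of the difference; each branch term changes only by its own monodromy.
(-2/9)*sqrt(1 - κ/(2/5)): winding -2 is even, the square root returns to the same sheet, contribution 0.
(3/16)*log(1 - κ/(5/9)): each positive loop around 5/9 adds 2*pi*i to the log, so winding -2 contributes (3/16)*(-2)*2*pi*i = -(3/4)*pi*i.
Summing the contributions at κ = 4/11 gives -(3/4)*pi*i.


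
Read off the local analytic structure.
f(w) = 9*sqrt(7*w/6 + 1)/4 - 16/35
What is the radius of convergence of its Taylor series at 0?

The radius of convergence is 6/7.

Branch term (9/4)*sqrt(1 - w/(-6/7)): its argument vanishes at w = -6/7, a square-root branch point, modulus 6/7.
The radius of convergence is the smallest modulus among the singular points: 6/7.


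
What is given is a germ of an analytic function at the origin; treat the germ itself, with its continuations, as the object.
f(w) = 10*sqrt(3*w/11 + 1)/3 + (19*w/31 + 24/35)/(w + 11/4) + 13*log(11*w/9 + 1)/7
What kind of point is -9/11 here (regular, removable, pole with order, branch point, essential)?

The point is a logarithmic branch point.

The term (13/7)*log(1 - w/(-9/11)) has argument 1 - -9/11/(-9/11) = 0 at -9/11: a logarithmic (infinitely-sheeted) branch point; the remaining terms are analytic or single-valued there.


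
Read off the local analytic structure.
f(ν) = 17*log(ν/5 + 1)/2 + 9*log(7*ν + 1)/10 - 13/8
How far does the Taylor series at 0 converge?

Branch term (17/2)*log(1 - ν/(-5)): its argument vanishes at ν = -5, a logarithmic branch point, modulus 5.
Branch term (9/10)*log(1 - ν/(-1/7)): its argument vanishes at ν = -1/7, a logarithmic branch point, modulus 1/7.
The radius of convergence is the smallest modulus among the singular points: 1/7.

The radius of convergence is 1/7.


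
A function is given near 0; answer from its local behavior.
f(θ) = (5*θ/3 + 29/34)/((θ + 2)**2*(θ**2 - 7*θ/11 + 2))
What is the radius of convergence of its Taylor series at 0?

The radius of convergence is sqrt(2).

Denominator factor (θ**2 - 7*θ/11 + 2): discriminant -919/121, complex-conjugate roots (7/22) + ((1/22)*sqrt(919))*i and (7/22) - ((1/22)*sqrt(919))*i; poles of order 1, moduli sqrt(2) and sqrt(2).
Denominator factor (θ + 2)^2: pole of order 2 at -2, modulus 2.
The radius of convergence is the smallest modulus among the singular points: sqrt(2).


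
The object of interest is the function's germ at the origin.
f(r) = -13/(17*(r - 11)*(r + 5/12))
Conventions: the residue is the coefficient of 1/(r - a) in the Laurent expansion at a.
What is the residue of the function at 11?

At the order-1 pole 11 set g(r) = (r - (11))*f(r) = -13/(17*(r + 5/12)).
Simple pole: residue = g(a) at a = 11, which is -156/2329.

The residue is -156/2329.


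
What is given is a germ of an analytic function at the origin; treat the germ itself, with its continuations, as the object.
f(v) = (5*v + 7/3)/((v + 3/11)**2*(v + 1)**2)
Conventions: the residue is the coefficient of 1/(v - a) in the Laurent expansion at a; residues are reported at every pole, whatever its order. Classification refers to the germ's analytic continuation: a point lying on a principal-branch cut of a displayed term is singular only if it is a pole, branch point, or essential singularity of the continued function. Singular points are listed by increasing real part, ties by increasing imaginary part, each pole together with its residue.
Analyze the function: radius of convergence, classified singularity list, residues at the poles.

Radius of convergence at 0: 3/11.
At -1: a pole of order 2; residue -847/192.
At -3/11: a pole of order 2; residue 847/192.

Denominator factor (v + 1)^2: pole of order 2 at -1, modulus 1.
Denominator factor (v + 3/11)^2: pole of order 2 at -3/11, modulus 3/11.
The radius of convergence is the smallest modulus among the singular points: 3/11.
At the order-2 pole -1 set g(v) = (v - (-1))^2*f(v) = (5*v + 7/3)/(v + 3/11)**2.
Order-2 pole: residue = g'(a); g'(-1) = -847/192, so the residue is -847/192.
At the order-2 pole -3/11 set g(v) = (v - (-3/11))^2*f(v) = (5*v + 7/3)/(v + 1)**2.
Order-2 pole: residue = g'(a); g'(-3/11) = 847/192, so the residue is 847/192.
List the singular points by increasing real part (a conjugate pair: the negative imaginary part first).


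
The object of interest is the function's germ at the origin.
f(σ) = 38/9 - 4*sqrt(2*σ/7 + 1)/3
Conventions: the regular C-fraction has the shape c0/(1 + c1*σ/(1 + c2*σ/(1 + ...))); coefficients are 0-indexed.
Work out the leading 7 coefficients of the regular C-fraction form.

Taylor coefficients (expand at 0): a_0 = 26/9, a_1 = -4/21, a_2 = 2/147, a_3 = -2/1029, a_4 = 5/14406, a_5 = -1/14406, a_6 = 1/67228.
c0 = a_0 = 26/9. Peel one level at a time: if S = 1 + c*σ/S' with S'(0) = 1, then c is the σ-coefficient of S and S' = c*σ/(S - 1).
S_1 = c0/f = 1 + (6/91)*σ + (-3/8281)*σ^2 + ...; c1 = 6/91.
S_2 = c1*σ/(S_1 - 1) = 1 + (1/182)*σ + (-1/196)*σ^2 + ...; c2 = 1/182.
S_3 = c2*σ/(S_2 - 1) = 1 + (13/14)*σ + (143/196)*σ^2 + ...; c3 = 13/14.
S_4 = c3*σ/(S_3 - 1) = 1 + (-11/14)*σ + (-1/196)*σ^2 + ...; c4 = -11/14.
S_5 = c4*σ/(S_4 - 1) = 1 + (-1/154)*σ + (23/23716)*σ^2 + ...; c5 = -1/154.
S_6 = c5*σ/(S_5 - 1) = 1 + (23/154)*σ + ...; c6 = 23/154.

The regular C-fraction coefficients are [26/9, 6/91, 1/182, 13/14, -11/14, -1/154, 23/154].


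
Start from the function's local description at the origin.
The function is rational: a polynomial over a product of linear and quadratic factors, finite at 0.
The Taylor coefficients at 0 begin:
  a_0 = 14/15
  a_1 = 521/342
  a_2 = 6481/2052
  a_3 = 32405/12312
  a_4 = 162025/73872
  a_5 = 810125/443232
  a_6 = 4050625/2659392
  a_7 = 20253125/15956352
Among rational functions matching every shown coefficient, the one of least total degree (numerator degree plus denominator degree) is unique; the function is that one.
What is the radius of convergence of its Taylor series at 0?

The radius of convergence is 6/5.

No rational of total degree below 3 reproduces all 8 coefficients; solving the [2/1] Pade equations on them gives f(σ) = (-34*σ**2/15 - 17*σ/19 - 28/25)/(σ - 6/5), whose expansion matches every shown term.
Denominator factor (σ - 6/5): pole of order 1 at 6/5, modulus 6/5.
The radius of convergence is the smallest modulus among the singular points: 6/5.


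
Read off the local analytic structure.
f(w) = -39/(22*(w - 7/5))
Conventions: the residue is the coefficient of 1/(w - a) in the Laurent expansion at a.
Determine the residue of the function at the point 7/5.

The residue is -39/22.

At the order-1 pole 7/5 set g(w) = (w - (7/5))*f(w) = -39/22.
Simple pole: residue = g(a) at a = 7/5, which is -39/22.


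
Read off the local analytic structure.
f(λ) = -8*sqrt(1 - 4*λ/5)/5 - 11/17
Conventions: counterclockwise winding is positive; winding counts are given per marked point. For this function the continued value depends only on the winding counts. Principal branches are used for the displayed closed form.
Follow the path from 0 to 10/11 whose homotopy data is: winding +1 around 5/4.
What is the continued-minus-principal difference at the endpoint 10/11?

Continued minus principal equals (16/55)*sqrt(33).

The rational part is single-valued and drops out of the difference; each branch term changes only by its own monodromy.
(-8/5)*sqrt(1 - λ/(5/4)): winding +1 is odd, the square root flips sign, contributing -2*(-8/5)*sqrt(1 - (10/11)/(5/4)) = -2*(-8/5)*sqrt(3/11) = (16/55)*sqrt(33).
Summing the contributions at λ = 10/11 gives (16/55)*sqrt(33).


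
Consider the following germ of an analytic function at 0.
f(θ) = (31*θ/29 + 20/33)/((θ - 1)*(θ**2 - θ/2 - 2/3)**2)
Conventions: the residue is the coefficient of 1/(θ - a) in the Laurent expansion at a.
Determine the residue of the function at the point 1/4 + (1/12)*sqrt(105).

The factor θ**2 - θ/2 - 2/3 splits as (θ - a)(θ - a') with a = 1/4 + (1/12)*sqrt(105), a' = 1/4 - (1/12)*sqrt(105). At the order-2 pole a set g(θ) = (θ - a)^2*f(θ) = [(31*θ/29 + 20/33)/(θ - 1)] / (θ - a')^2.
Order-2 pole: residue = g'(a); g'(1/4 + (1/12)*sqrt(105)) = -9618/319 - (1141674/390775)*sqrt(105), so the residue is -9618/319 - (1141674/390775)*sqrt(105).

The residue is -9618/319 - (1141674/390775)*sqrt(105).


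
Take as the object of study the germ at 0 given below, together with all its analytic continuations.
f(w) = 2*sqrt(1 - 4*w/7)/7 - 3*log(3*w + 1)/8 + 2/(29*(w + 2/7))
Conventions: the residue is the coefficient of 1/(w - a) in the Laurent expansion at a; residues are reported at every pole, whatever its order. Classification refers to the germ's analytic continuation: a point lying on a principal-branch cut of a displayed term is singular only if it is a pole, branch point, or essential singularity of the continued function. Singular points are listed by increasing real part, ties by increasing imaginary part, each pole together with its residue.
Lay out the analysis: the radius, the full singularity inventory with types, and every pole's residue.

Denominator factor (w + 2/7): pole of order 1 at -2/7, modulus 2/7.
Branch term (2/7)*sqrt(1 - w/(7/4)): its argument vanishes at w = 7/4, a square-root branch point, modulus 7/4.
Branch term (-3/8)*log(1 - w/(-1/3)): its argument vanishes at w = -1/3, a logarithmic branch point, modulus 1/3.
The radius of convergence is the smallest modulus among the singular points: 2/7.
The branch terms are analytic at -2/7 and contribute nothing to the residue; only the rational part matters.
At the order-1 pole -2/7 set g(w) = (w - (-2/7))*(rational part) = 2/29.
Simple pole: residue = g(a) at a = -2/7, which is 2/29.
List the singular points by increasing real part (a conjugate pair: the negative imaginary part first).

Radius of convergence at 0: 2/7.
At -1/3: a logarithmic branch point.
At -2/7: a pole of order 1; residue 2/29.
At 7/4: an algebraic (square-root) branch point.


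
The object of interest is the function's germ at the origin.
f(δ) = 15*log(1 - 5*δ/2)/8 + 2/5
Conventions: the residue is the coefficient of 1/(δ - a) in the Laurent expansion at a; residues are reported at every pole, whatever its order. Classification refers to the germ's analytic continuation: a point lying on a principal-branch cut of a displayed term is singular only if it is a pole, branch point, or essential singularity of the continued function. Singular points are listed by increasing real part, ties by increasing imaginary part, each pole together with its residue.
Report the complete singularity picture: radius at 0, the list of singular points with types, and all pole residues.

Branch term (15/8)*log(1 - δ/(2/5)): its argument vanishes at δ = 2/5, a logarithmic branch point, modulus 2/5.
The radius of convergence is the smallest modulus among the singular points: 2/5.

Radius of convergence at 0: 2/5.
At 2/5: a logarithmic branch point.


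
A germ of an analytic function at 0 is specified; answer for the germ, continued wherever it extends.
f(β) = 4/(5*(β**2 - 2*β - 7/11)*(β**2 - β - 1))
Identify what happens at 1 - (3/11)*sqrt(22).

The point is a pole of order 1.

The denominator factor β**2 - 2*β - 7/11 vanishes at 1 - (3/11)*sqrt(22) and appears to the power 1; the numerator there equals 4/5, nonzero, and no other factor vanishes.
Hence a pole whose order is the multiplicity, 1.


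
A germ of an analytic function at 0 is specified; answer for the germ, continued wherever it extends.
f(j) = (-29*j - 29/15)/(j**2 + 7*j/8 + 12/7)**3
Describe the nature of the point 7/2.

The point is a regular point.

Denominator factors: j**2 + 7*j/8 + 12/7 = 1907/112 at j = 7/2 — none vanishes.
So the germ continues analytically to 7/2.


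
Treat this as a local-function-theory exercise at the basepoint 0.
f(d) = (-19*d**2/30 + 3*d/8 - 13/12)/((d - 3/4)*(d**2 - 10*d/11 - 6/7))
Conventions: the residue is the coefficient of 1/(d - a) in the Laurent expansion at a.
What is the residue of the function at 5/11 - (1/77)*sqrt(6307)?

The factor d**2 - 10*d/11 - 6/7 splits as (d - a)(d - a') with a = 5/11 - (1/77)*sqrt(6307), a' = 5/11 + (1/77)*sqrt(6307). At the order-1 pole a set g(d) = (d - a)*f(d) = [(-19*d**2/30 + 3*d/8 - 13/12)/(d - 3/4)] / (d - a').
Simple pole: residue = g(a) at a = 5/11 - (1/77)*sqrt(6307), which is -65669/72180 + (293123/65034180)*sqrt(6307).

The residue is -65669/72180 + (293123/65034180)*sqrt(6307).


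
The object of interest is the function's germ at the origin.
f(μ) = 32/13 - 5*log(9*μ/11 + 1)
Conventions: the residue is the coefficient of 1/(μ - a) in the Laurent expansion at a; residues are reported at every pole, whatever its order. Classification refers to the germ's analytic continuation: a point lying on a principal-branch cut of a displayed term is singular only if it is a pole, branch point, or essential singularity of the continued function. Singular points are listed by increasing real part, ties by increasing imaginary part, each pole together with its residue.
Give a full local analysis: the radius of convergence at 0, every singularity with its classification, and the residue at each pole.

Radius of convergence at 0: 11/9.
At -11/9: a logarithmic branch point.

Branch term (-5)*log(1 - μ/(-11/9)): its argument vanishes at μ = -11/9, a logarithmic branch point, modulus 11/9.
The radius of convergence is the smallest modulus among the singular points: 11/9.


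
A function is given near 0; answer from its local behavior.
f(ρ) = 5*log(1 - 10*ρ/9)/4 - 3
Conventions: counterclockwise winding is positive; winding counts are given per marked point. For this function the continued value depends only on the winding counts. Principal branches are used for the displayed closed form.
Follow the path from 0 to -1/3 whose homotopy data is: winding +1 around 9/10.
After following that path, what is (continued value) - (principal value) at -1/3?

Continued minus principal equals (5/2)*pi*i.

The rational part is single-valued and drops out of the difference; each branch term changes only by its own monodromy.
(5/4)*log(1 - ρ/(9/10)): each positive loop around 9/10 adds 2*pi*i to the log, so winding +1 contributes (5/4)*(1)*2*pi*i = (5/2)*pi*i.
Summing the contributions at ρ = -1/3 gives (5/2)*pi*i.


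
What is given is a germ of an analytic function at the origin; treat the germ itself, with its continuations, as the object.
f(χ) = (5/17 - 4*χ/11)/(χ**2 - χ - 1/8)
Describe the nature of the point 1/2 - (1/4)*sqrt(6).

The point is a pole of order 1.

The denominator factor χ**2 - χ - 1/8 vanishes at 1/2 - (1/4)*sqrt(6) and appears to the power 1; the numerator there equals 21/187 + (1/11)*sqrt(6), nonzero, and no other factor vanishes.
Hence a pole whose order is the multiplicity, 1.


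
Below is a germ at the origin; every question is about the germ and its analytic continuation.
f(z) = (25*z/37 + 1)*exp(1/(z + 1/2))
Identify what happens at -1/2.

The point is an essential singularity.

The exponent 1/(z - (-1/2)) has a pole at -1/2, so exp(1/(z - (-1/2))) takes every nonzero value near it: an essential singularity (not a pole of any order).


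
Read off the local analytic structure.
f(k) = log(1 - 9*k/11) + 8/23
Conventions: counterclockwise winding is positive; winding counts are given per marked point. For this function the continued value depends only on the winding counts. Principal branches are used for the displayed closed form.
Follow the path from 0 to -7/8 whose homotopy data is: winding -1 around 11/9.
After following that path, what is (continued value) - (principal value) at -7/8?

The rational part is single-valued and drops out of the difference; each branch term changes only by its own monodromy.
(1)*log(1 - k/(11/9)): each positive loop around 11/9 adds 2*pi*i to the log, so winding -1 contributes (1)*(-1)*2*pi*i = -(2)*pi*i.
Summing the contributions at k = -7/8 gives -(2)*pi*i.

Continued minus principal equals -(2)*pi*i.


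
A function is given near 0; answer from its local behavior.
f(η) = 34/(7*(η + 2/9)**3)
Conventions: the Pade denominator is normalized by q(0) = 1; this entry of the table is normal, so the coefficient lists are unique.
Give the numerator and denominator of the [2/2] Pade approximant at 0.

The Pade approximant has numerator coefficients [12393/28, -111537/112, 334611/224]; denominator coefficients [1, 45/4, 135/4].

Taylor coefficients needed (expand at 0): a_0 = 12393/28, a_1 = -334611/56, a_2 = 3011499/56, a_3 = -45172485/112, a_4 = 1219657095/448.
Write the denominator as Q(η) = 1 + q1*η + q2*η^2. Requiring Q*f - P = O(η^5) with deg P <= 2 kills the coefficients of η^3..η^4 in Q*f:
  η^3: a_3 + q1*a_2 + q2*a_1 = 0, i.e. -45172485/112 + (3011499/56)*q1 + (-334611/56)*q2 = 0.
  η^4: a_4 + q1*a_3 + q2*a_2 = 0, i.e. 1219657095/448 + (-45172485/112)*q1 + (3011499/56)*q2 = 0.
Solving this linear system: q1 = 45/4, q2 = 135/4.
The numerator is Q*f truncated at degree 2: P0 = a_0 = 12393/28; P1 = a_1 + q1*a_0 = -111537/112; P2 = a_2 + q1*a_1 + q2*a_0 = 334611/224.


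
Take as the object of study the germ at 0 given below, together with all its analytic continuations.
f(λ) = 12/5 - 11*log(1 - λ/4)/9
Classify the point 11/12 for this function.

The point is a regular point.

There is no denominator, hence no pole anywhere.
Branch term log(1 - λ/(4)): argument at 11/12 is 37/48, nonzero, so 11/12 is not its branch point (a point on a principal cut is still regular for the continued germ).
So the germ continues analytically to 11/12.


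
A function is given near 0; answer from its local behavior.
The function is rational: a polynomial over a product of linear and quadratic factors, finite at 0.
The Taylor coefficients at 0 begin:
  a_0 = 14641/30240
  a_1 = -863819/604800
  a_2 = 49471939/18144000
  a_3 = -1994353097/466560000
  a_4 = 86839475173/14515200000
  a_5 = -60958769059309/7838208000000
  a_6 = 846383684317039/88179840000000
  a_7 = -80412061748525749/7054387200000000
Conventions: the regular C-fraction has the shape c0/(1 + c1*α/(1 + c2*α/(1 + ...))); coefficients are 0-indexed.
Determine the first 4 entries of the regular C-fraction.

Taylor coefficients (read off): a_0 = 14641/30240, a_1 = -863819/604800, a_2 = 49471939/18144000, a_3 = -1994353097/466560000.
c0 = a_0 = 14641/30240. Peel one level at a time: if S = 1 + c*α/S' with S'(0) = 1, then c is the α-coefficient of S and S' = c*α/(S - 1).
S_1 = c0/f = 1 + (59/20)*α + (737/240)*α^2 + ...; c1 = 59/20.
S_2 = c1*α/(S_1 - 1) = 1 + (-737/708)*α + (489929/751896)*α^2 + ...; c2 = -737/708.
S_3 = c2*α/(S_2 - 1) = 1 + (44539/71154)*α + ...; c3 = 44539/71154.

The regular C-fraction coefficients are [14641/30240, 59/20, -737/708, 44539/71154].


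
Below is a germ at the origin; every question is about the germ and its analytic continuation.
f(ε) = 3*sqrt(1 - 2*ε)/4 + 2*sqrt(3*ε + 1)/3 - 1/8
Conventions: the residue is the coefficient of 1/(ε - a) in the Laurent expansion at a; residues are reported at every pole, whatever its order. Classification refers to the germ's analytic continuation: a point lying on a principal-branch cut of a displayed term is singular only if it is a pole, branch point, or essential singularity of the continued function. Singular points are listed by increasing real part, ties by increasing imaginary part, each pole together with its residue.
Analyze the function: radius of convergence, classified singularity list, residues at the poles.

Radius of convergence at 0: 1/3.
At -1/3: an algebraic (square-root) branch point.
At 1/2: an algebraic (square-root) branch point.

Branch term (2/3)*sqrt(1 - ε/(-1/3)): its argument vanishes at ε = -1/3, a square-root branch point, modulus 1/3.
Branch term (3/4)*sqrt(1 - ε/(1/2)): its argument vanishes at ε = 1/2, a square-root branch point, modulus 1/2.
The radius of convergence is the smallest modulus among the singular points: 1/3.
List the singular points by increasing real part (a conjugate pair: the negative imaginary part first).


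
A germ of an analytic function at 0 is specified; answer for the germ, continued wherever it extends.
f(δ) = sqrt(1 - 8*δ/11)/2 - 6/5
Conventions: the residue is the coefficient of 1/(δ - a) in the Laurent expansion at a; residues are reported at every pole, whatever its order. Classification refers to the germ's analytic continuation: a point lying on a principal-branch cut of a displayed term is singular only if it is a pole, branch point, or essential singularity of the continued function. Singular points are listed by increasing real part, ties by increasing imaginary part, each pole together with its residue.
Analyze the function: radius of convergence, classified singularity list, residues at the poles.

Radius of convergence at 0: 11/8.
At 11/8: an algebraic (square-root) branch point.

Branch term (1/2)*sqrt(1 - δ/(11/8)): its argument vanishes at δ = 11/8, a square-root branch point, modulus 11/8.
The radius of convergence is the smallest modulus among the singular points: 11/8.


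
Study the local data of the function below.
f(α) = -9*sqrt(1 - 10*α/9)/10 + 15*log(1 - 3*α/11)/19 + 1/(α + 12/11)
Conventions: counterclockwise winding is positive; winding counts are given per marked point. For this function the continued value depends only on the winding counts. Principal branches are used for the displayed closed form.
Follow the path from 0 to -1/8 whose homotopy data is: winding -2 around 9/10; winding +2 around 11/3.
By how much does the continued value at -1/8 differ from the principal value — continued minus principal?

Continued minus principal equals (60/19)*pi*i.

The rational part is single-valued and drops out of the difference; each branch term changes only by its own monodromy.
(15/19)*log(1 - α/(11/3)): each positive loop around 11/3 adds 2*pi*i to the log, so winding +2 contributes (15/19)*(2)*2*pi*i = (60/19)*pi*i.
(-9/10)*sqrt(1 - α/(9/10)): winding -2 is even, the square root returns to the same sheet, contribution 0.
Summing the contributions at α = -1/8 gives (60/19)*pi*i.


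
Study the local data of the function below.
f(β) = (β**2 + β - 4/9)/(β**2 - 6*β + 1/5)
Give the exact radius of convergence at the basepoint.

The radius of convergence is 3 - (2/5)*sqrt(55).

Denominator factor (β**2 - 6*β + 1/5): discriminant 176/5, real irrational roots 3 + (2/5)*sqrt(55) and 3 - (2/5)*sqrt(55); poles of order 1, moduli 3 + (2/5)*sqrt(55) and 3 - (2/5)*sqrt(55).
The radius of convergence is the smallest modulus among the singular points: 3 - (2/5)*sqrt(55).


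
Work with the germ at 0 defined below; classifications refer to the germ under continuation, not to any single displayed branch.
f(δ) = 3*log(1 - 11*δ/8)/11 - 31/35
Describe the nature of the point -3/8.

There is no denominator, hence no pole anywhere.
Branch term log(1 - δ/(8/11)): argument at -3/8 is 97/64, nonzero, so -3/8 is not its branch point (a point on a principal cut is still regular for the continued germ).
So the germ continues analytically to -3/8.

The point is a regular point.


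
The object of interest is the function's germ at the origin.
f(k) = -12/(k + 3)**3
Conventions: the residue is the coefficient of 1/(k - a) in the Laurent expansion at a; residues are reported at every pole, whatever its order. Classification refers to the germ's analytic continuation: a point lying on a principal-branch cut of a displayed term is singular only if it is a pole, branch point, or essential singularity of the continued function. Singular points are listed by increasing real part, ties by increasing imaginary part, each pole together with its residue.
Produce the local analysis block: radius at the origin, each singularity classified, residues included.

Denominator factor (k + 3)^3: pole of order 3 at -3, modulus 3.
The radius of convergence is the smallest modulus among the singular points: 3.
At the order-3 pole -3 set g(k) = (k - (-3))^3*f(k) = -12.
Order-3 pole: residue = g''(a)/2; g''(-3) = 0, so the residue is 0.

Radius of convergence at 0: 3.
At -3: a pole of order 3; residue 0.


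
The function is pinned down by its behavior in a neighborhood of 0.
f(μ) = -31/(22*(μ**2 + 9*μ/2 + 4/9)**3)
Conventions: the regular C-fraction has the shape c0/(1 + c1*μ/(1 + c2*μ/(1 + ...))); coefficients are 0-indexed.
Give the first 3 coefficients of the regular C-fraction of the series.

Taylor coefficients (expand at 0): a_0 = -22599/1408, a_1 = 5491557/11264, a_2 = -439934733/45056.
c0 = a_0 = -22599/1408. Peel one level at a time: if S = 1 + c*μ/S' with S'(0) = 1, then c is the μ-coefficient of S and S' = c*μ/(S - 1).
S_1 = c0/f = 1 + (243/8)*μ + (20115/64)*μ^2 + ...; c1 = 243/8.
S_2 = c1*μ/(S_1 - 1) = 1 + (-745/72)*μ + ...; c2 = -745/72.

The regular C-fraction coefficients are [-22599/1408, 243/8, -745/72].


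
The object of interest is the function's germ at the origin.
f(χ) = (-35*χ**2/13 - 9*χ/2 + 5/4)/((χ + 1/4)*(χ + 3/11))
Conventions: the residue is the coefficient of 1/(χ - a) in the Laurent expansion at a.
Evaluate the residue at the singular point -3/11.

The residue is -14327/143.

At the order-1 pole -3/11 set g(χ) = (χ - (-3/11))*f(χ) = (-35*χ**2/13 - 9*χ/2 + 5/4)/(χ + 1/4).
Simple pole: residue = g(a) at a = -3/11, which is -14327/143.
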